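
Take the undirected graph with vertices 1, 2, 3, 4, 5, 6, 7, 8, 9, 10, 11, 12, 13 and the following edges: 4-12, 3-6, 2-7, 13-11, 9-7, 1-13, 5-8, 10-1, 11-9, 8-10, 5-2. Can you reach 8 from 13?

Yes

From 13 we can reach 1, 2, 5, 7, 8, 9, 10, 11, 13, which includes 8.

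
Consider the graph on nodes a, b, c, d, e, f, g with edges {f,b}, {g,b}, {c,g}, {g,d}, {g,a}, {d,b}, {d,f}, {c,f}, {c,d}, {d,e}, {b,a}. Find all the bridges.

d-e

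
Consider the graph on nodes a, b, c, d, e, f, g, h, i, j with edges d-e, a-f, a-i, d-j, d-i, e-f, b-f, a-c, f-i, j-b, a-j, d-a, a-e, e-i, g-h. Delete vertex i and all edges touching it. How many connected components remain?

2

With i gone, the remaining components are: {g, h}; {a, b, c, d, e, f, j}.
That is 2 components.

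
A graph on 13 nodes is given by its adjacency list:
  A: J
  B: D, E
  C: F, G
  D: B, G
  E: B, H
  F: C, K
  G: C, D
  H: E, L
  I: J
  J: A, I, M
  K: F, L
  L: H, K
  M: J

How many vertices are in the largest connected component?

Starting from A we can reach A, I, J, M. That is one component of size 4.
Starting from B we can reach B, C, D, E, F, G, H, K, L. That is one component of size 9.
The largest has 9 vertices.

9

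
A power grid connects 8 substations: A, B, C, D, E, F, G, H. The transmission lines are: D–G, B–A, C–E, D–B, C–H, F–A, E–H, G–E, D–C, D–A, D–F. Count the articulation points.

Removing D increases the component count from 1 to 2, so D is a cut vertex.
By contrast removing G leaves 1 component; it is not a cut vertex. No other vertex is a cut vertex either.

1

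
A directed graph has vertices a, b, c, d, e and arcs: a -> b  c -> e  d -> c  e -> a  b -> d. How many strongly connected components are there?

1

{a, b, c, d, e} are all mutually reachable — one SCC of size 5.
That gives 1 strongly connected component.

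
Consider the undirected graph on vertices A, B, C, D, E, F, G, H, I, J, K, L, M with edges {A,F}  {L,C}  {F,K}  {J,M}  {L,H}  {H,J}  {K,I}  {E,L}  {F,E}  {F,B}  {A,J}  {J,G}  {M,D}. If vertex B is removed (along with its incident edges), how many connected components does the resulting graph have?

1

With B gone, the remaining components are: {A, C, D, E, F, G, H, I, J, K, L, M}.
That is 1 component.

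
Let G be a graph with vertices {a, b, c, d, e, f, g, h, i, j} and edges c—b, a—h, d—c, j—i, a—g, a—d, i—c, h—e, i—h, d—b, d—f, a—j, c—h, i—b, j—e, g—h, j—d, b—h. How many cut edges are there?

The edges on the cycle a-j-i-c-d-a are not bridges since each lies on that cycle.
But removing f—d disconnects f from d — this is a bridge.

1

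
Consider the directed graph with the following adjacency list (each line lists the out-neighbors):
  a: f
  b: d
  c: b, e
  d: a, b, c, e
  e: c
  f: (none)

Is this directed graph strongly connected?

No

There is no directed path from a to d, so the graph is not strongly connected.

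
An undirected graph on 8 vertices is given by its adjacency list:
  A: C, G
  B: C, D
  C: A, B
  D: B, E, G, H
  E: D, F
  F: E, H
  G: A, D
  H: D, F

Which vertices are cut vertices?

D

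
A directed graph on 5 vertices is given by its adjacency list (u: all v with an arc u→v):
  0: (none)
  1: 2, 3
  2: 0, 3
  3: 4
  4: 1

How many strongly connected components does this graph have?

{1, 2, 3, 4} are all mutually reachable — one SCC of size 4.
{0} is an SCC by itself.
That gives 2 strongly connected components.

2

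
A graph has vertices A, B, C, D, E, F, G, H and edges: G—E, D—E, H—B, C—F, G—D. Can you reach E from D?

From D we can reach D, E, G, which includes E.

Yes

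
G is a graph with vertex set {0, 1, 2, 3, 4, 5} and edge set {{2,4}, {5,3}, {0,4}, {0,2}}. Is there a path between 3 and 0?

The component containing 3 is {3, 5}, and 0 is not in it.

No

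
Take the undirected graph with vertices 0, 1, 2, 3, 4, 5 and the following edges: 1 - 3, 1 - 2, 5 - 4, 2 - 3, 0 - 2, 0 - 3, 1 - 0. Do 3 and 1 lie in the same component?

Yes

From 3 we can reach 0, 1, 2, 3, which includes 1.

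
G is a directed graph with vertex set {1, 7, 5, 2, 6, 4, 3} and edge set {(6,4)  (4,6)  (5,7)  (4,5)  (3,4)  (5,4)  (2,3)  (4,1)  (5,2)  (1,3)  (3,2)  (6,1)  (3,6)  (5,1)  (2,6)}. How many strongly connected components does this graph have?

2

{1, 2, 3, 4, 5, 6} are all mutually reachable — one SCC of size 6.
{7} is an SCC by itself.
That gives 2 strongly connected components.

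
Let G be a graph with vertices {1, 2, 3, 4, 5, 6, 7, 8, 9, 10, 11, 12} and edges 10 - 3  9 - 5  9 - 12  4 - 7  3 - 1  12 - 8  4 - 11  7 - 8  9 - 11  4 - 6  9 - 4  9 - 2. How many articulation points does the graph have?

3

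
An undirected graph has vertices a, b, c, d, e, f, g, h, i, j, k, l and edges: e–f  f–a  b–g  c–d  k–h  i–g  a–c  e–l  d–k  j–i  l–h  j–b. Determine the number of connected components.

2

Starting from b we can reach b, g, i, j. That is one component of size 4.
Starting from a we can reach a, c, d, e, f, h, k, l. That is one component of size 8.
Total: 2 components.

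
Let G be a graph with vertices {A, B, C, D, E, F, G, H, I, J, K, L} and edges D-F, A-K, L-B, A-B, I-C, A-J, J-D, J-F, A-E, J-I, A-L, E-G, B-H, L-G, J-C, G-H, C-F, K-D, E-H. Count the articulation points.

1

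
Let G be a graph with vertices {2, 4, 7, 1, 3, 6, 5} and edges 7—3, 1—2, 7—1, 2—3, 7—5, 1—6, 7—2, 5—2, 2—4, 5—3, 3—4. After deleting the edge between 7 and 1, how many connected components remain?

1

7 and 1 are still connected via 7-2-1, so the component count stays at 1.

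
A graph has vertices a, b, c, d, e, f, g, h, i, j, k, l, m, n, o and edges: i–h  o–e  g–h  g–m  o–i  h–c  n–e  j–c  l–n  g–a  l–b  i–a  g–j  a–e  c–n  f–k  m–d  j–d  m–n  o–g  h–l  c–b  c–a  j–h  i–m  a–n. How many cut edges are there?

The edges on the cycle o-i-m-n-a-c-j-g-o are not bridges since each lies on that cycle.
But removing f–k disconnects f from k — this is a bridge.

1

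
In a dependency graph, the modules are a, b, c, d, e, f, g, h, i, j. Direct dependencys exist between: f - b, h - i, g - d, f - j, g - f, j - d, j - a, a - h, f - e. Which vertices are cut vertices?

Removing a increases the component count from 2 to 3, so a is a cut vertex.
Removing f increases the component count from 2 to 4, so f is a cut vertex.
Removing h increases the component count from 2 to 3, so h is a cut vertex.
Likewise j is a cut vertex.
By contrast removing g leaves 2 components; it is not a cut vertex. No other vertex is a cut vertex either.

a, f, h, j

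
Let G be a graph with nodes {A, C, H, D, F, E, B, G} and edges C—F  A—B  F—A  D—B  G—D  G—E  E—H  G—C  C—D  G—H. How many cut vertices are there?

Removing G increases the component count from 1 to 2, so G is a cut vertex.
By contrast removing E leaves 1 component; it is not a cut vertex. No other vertex is a cut vertex either.

1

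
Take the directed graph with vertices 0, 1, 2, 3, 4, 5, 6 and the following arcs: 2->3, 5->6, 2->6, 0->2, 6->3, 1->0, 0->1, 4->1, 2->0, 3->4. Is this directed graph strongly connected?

There is no directed path from 1 to 5, so the graph is not strongly connected.

No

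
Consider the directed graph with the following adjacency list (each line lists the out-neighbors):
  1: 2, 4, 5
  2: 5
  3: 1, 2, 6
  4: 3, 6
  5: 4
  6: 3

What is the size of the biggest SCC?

{1, 2, 3, 4, 5, 6} are all mutually reachable — one SCC of size 6.
The largest has 6 vertices.

6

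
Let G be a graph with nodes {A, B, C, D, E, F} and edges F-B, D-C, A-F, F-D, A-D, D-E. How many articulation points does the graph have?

Removing D increases the component count from 1 to 3, so D is a cut vertex.
Removing F increases the component count from 1 to 2, so F is a cut vertex.
By contrast removing B leaves 1 component; it is not a cut vertex. No other vertex is a cut vertex either.

2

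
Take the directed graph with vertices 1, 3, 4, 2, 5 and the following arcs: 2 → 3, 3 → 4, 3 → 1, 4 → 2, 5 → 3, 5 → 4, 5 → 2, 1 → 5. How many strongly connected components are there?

1

{1, 2, 3, 4, 5} are all mutually reachable — one SCC of size 5.
That gives 1 strongly connected component.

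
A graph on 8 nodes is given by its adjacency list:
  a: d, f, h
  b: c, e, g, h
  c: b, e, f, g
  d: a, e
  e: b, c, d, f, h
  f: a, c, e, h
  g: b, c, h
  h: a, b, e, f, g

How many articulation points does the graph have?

0

Removing d, for instance, still leaves 1 component. No single vertex removal increases the component count — the graph has no articulation points.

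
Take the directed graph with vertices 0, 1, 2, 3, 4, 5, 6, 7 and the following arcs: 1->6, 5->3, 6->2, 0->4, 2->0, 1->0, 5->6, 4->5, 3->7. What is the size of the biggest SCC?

5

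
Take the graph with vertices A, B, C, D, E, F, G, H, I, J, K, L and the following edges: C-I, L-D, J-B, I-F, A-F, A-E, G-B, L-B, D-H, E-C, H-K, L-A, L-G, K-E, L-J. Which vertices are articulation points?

L

Removing L increases the component count from 1 to 2, so L is a cut vertex.
By contrast removing J leaves 1 component; it is not a cut vertex. No other vertex is a cut vertex either.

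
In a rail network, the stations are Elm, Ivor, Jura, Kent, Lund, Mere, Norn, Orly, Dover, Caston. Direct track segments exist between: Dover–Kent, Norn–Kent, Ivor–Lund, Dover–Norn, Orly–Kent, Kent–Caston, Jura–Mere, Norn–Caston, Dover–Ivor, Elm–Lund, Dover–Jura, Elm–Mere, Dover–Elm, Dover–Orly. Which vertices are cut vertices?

Dover

Removing Dover increases the component count from 1 to 2, so Dover is a cut vertex.
By contrast removing Caston leaves 1 component; it is not a cut vertex. No other vertex is a cut vertex either.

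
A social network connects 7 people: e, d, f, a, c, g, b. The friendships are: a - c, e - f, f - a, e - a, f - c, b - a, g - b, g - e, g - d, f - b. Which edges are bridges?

The edges on the cycle e-f-b-a-e are not bridges since each lies on that cycle.
But removing g - d disconnects g from d — this is a bridge.

d-g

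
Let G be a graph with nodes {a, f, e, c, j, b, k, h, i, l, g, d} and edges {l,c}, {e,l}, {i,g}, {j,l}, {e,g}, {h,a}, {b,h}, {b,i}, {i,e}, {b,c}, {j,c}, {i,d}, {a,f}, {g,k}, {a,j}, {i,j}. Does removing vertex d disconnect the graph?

No

Deleting d leaves 1 component (was 1), so d is not a cut vertex.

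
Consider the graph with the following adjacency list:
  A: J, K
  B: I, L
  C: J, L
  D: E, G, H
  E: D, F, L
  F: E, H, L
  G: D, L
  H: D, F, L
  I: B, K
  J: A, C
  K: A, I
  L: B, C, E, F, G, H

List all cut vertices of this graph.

Removing L increases the component count from 1 to 2, so L is a cut vertex.
By contrast removing J leaves 1 component; it is not a cut vertex. No other vertex is a cut vertex either.

L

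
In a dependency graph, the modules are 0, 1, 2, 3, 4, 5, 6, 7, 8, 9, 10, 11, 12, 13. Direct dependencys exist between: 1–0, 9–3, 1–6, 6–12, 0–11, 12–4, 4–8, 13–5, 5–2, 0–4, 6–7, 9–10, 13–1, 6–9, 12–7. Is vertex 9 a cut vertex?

Deleting 9 raises the number of components from 1 to 3, so 9 is a cut vertex.

Yes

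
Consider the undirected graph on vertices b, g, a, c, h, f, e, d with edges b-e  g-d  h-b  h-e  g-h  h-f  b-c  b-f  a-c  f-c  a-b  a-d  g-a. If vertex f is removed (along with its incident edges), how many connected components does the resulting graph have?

1

With f gone, the remaining components are: {a, b, c, d, e, g, h}.
That is 1 component.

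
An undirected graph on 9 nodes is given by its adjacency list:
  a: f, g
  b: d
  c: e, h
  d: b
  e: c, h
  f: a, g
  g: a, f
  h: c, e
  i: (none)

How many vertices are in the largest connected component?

i is isolated — a component by itself.
Starting from b we can reach b, d. That is one component of size 2.
Starting from a we can reach a, f, g. That is one component of size 3.
Starting from c we can reach c, e, h. That is one component of size 3.
The largest has 3 vertices.

3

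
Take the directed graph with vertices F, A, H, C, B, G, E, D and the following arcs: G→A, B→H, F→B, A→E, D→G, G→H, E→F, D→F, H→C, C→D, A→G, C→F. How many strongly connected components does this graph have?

{A, B, C, D, E, F, G, H} are all mutually reachable — one SCC of size 8.
That gives 1 strongly connected component.

1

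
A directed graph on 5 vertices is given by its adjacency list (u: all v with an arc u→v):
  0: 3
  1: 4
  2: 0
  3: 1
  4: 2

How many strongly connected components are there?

1

{0, 1, 2, 3, 4} are all mutually reachable — one SCC of size 5.
That gives 1 strongly connected component.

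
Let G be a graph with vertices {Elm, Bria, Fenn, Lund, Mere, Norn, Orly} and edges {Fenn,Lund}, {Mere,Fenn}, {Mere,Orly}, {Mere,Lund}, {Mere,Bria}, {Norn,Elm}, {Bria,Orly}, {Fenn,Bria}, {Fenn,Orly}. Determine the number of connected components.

2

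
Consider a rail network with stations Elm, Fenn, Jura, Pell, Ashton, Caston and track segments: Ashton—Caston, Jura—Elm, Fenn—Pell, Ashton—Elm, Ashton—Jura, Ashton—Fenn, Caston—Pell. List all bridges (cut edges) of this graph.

none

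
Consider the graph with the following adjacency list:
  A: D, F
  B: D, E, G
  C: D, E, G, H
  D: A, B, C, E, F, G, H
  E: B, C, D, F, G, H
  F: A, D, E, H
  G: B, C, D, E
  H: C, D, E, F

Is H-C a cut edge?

No

After removing H-C, the path H-E-C still connects them, so the edge is not a bridge.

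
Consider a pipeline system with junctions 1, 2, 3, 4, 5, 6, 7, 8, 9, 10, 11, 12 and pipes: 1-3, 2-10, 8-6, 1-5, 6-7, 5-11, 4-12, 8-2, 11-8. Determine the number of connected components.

3

9 is isolated — a component by itself.
Starting from 4 we can reach 4, 12. That is one component of size 2.
Starting from 1 we can reach 1, 2, 3, 5, 6, 7, 8, 10, 11. That is one component of size 9.
Total: 3 components.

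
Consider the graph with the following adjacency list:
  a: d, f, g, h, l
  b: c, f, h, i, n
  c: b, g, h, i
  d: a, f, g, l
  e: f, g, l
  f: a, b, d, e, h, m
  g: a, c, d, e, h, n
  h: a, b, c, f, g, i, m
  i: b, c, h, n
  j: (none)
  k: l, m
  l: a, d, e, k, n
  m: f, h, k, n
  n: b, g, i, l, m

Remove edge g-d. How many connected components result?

2

g and d are still connected via g-a-d, so the component count stays at 2.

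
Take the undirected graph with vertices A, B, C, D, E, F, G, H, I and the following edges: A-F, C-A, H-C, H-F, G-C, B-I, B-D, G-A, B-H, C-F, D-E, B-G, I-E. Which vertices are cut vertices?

Removing B increases the component count from 1 to 2, so B is a cut vertex.
By contrast removing F leaves 1 component; it is not a cut vertex. No other vertex is a cut vertex either.

B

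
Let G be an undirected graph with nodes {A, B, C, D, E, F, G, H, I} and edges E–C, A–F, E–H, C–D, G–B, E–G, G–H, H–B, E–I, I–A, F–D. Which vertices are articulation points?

E

Removing E increases the component count from 1 to 2, so E is a cut vertex.
By contrast removing G leaves 1 component; it is not a cut vertex. No other vertex is a cut vertex either.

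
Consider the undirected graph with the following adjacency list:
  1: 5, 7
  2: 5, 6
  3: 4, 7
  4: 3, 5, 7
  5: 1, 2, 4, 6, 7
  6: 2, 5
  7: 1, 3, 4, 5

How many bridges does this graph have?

0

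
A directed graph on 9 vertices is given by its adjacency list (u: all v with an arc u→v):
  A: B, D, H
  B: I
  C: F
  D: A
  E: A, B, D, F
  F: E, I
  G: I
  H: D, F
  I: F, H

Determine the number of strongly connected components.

{A, B, D, E, F, H, I} are all mutually reachable — one SCC of size 7.
{C} is an SCC by itself.
{G} is an SCC by itself.
That gives 3 strongly connected components.

3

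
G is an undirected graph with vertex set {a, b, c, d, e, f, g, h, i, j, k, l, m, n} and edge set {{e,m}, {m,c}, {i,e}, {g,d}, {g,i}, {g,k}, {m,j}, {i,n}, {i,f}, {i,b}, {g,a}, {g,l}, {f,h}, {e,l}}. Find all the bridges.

The edges on the cycle g-i-e-l-g are not bridges since each lies on that cycle.
But removing g - a disconnects g from a; removing i - b disconnects i from b; removing e - m disconnects e from m; removing i - n disconnects i from n — these are bridges.
In total 10 edges are bridges.

a-g, b-i, c-m, d-g, e-m, f-h, f-i, g-k, i-n, j-m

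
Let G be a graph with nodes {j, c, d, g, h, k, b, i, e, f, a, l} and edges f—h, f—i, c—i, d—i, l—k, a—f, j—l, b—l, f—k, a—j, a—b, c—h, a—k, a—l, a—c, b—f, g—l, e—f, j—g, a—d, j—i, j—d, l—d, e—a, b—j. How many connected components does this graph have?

1

Starting from a we can reach a, b, c, d, e, f, g, h, i, j, k, l. That is one component of size 12.
Total: 1 component.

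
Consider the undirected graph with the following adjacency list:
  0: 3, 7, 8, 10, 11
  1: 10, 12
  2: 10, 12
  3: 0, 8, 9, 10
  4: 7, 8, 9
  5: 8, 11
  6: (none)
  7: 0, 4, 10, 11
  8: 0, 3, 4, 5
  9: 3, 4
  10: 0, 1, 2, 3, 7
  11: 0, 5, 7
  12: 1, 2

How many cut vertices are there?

Removing 10 increases the component count from 2 to 3, so 10 is a cut vertex.
By contrast removing 2 leaves 2 components; it is not a cut vertex. No other vertex is a cut vertex either.

1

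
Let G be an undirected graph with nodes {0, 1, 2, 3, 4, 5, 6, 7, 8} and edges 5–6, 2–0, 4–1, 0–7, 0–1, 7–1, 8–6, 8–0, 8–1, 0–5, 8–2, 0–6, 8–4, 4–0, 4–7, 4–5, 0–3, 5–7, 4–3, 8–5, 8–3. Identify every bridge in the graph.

none

The edges on the cycle 8-2-0-4-8 are not bridges since each lies on that cycle.
Every edge lies on some cycle, so there are no bridges.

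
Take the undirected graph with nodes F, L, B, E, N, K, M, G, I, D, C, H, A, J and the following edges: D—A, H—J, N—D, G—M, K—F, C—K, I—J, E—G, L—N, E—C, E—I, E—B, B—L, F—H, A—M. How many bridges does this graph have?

0

The edges on the cycle E-C-K-F-H-J-I-E are not bridges since each lies on that cycle.
Every edge lies on some cycle, so there are no bridges.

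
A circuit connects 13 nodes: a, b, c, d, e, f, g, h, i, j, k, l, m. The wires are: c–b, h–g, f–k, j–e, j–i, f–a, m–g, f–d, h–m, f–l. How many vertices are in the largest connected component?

5

Starting from b we can reach b, c. That is one component of size 2.
Starting from e we can reach e, i, j. That is one component of size 3.
Starting from g we can reach g, h, m. That is one component of size 3.
Starting from a we can reach a, d, f, k, l. That is one component of size 5.
The largest has 5 vertices.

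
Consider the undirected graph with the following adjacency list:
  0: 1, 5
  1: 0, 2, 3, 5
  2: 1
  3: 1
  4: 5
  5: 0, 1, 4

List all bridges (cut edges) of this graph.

1-2, 1-3, 4-5

The edges on the cycle 1-0-5-1 are not bridges since each lies on that cycle.
But removing 5-4 disconnects 5 from 4; removing 1-2 disconnects 1 from 2; removing 1-3 disconnects 1 from 3 — these are bridges.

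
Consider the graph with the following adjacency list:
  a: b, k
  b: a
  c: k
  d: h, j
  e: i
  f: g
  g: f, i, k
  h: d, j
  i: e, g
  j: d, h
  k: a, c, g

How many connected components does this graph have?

2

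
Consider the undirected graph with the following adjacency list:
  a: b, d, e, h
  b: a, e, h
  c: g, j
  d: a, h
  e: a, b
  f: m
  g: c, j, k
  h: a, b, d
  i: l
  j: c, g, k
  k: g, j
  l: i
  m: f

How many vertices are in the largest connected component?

Starting from i we can reach i, l. That is one component of size 2.
Starting from f we can reach f, m. That is one component of size 2.
Starting from c we can reach c, g, j, k. That is one component of size 4.
Starting from a we can reach a, b, d, e, h. That is one component of size 5.
The largest has 5 vertices.

5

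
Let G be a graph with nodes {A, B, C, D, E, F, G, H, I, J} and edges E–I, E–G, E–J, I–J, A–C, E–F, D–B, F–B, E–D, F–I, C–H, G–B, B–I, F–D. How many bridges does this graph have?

2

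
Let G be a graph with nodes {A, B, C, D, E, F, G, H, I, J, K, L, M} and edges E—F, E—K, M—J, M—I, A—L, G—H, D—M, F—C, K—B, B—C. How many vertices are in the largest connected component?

Starting from G we can reach G, H. That is one component of size 2.
Starting from A we can reach A, L. That is one component of size 2.
Starting from D we can reach D, I, J, M. That is one component of size 4.
Starting from B we can reach B, C, E, F, K. That is one component of size 5.
The largest has 5 vertices.

5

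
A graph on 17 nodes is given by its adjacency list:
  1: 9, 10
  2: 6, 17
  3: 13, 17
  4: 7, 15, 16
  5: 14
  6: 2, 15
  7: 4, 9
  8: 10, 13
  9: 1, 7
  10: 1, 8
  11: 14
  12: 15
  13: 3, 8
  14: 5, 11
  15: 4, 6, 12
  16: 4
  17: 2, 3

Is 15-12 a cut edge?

Yes

Removing 15-12 leaves no path between 15 and 12: the component count goes from 2 to 3. So it is a bridge.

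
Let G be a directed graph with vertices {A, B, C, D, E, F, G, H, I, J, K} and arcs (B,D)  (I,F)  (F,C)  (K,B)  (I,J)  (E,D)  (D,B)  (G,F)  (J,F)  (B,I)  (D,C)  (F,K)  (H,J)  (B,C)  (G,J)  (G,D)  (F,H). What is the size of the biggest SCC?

7

{B, D, F, H, I, J, K} are all mutually reachable — one SCC of size 7.
{G} is an SCC by itself.
{E} is an SCC by itself.
{C} is an SCC by itself.
{A} is an SCC by itself.
The largest has 7 vertices.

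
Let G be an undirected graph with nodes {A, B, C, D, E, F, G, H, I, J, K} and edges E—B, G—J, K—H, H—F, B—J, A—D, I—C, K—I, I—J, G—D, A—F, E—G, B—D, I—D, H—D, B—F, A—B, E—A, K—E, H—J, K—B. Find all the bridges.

C-I

The edges on the cycle K-E-A-F-H-K are not bridges since each lies on that cycle.
But removing I—C disconnects I from C — this is a bridge.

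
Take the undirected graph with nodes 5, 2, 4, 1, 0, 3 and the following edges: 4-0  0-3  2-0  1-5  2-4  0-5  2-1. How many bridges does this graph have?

1

The edges on the cycle 2-4-0-5-1-2 are not bridges since each lies on that cycle.
But removing 0-3 disconnects 0 from 3 — this is a bridge.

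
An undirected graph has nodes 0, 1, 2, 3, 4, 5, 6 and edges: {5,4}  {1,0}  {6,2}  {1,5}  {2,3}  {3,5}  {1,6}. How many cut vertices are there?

Removing 1 increases the component count from 1 to 2, so 1 is a cut vertex.
Removing 5 increases the component count from 1 to 2, so 5 is a cut vertex.
By contrast removing 6 leaves 1 component; it is not a cut vertex. No other vertex is a cut vertex either.

2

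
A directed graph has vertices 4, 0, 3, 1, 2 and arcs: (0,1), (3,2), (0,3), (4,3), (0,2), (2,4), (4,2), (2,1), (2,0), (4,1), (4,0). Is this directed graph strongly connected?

There is no directed path from 1 to 2, so the graph is not strongly connected.

No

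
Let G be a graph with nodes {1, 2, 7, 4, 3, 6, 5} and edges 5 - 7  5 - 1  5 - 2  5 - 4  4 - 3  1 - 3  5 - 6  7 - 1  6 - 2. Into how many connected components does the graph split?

1

Starting from 1 we can reach 1, 2, 3, 4, 5, 6, 7. That is one component of size 7.
Total: 1 component.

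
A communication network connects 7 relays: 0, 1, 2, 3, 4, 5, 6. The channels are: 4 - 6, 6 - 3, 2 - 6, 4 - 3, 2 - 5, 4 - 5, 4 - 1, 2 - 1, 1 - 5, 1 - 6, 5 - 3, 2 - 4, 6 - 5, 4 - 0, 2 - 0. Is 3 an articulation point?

Deleting 3 leaves 1 component (was 1) (its neighbors 4, 5, 6 remain connected to each other), so 3 is not a cut vertex.

No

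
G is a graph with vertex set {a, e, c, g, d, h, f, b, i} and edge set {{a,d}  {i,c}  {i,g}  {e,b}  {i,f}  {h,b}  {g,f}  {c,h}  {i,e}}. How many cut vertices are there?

1

Removing i increases the component count from 2 to 3, so i is a cut vertex.
By contrast removing e leaves 2 components; it is not a cut vertex. No other vertex is a cut vertex either.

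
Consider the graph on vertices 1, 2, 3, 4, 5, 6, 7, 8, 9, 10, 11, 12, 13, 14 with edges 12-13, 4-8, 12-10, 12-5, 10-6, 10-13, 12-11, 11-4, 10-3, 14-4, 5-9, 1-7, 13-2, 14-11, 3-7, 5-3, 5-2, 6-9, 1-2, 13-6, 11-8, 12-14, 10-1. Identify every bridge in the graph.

none

The edges on the cycle 12-14-4-8-11-12 are not bridges since each lies on that cycle.
Every edge lies on some cycle, so there are no bridges.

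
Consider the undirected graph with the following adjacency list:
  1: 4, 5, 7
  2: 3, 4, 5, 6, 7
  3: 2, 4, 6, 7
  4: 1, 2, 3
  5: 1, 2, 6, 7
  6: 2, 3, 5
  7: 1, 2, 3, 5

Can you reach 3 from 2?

From 2 we can reach 1, 2, 3, 4, 5, 6, 7, which includes 3.

Yes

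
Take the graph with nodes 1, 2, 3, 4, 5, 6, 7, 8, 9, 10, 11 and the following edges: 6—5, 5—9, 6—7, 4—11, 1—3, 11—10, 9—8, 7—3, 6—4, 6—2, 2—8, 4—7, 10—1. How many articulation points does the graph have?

1

Removing 6 increases the component count from 1 to 2, so 6 is a cut vertex.
By contrast removing 3 leaves 1 component; it is not a cut vertex. No other vertex is a cut vertex either.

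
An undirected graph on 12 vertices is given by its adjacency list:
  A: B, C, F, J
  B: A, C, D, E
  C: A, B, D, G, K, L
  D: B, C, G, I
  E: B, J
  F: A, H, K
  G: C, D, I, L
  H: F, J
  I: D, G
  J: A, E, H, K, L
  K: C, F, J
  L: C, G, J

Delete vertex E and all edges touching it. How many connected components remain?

1

With E gone, the remaining components are: {A, B, C, D, F, G, H, I, J, K, L}.
That is 1 component.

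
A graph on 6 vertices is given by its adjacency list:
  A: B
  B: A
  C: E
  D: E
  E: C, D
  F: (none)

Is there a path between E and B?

No

The component containing E is {C, D, E}, and B is not in it.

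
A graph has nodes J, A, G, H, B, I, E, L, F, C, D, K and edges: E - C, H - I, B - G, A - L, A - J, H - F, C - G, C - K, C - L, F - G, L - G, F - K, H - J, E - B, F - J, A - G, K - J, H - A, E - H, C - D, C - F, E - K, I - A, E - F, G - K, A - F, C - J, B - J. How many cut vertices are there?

Removing C increases the component count from 1 to 2, so C is a cut vertex.
By contrast removing L leaves 1 component; it is not a cut vertex. No other vertex is a cut vertex either.

1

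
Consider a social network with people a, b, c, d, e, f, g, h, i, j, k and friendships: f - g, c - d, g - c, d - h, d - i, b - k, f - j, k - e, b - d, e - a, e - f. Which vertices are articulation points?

Removing d increases the component count from 1 to 3, so d is a cut vertex.
Removing e increases the component count from 1 to 2, so e is a cut vertex.
Removing f increases the component count from 1 to 2, so f is a cut vertex.
By contrast removing g leaves 1 component; it is not a cut vertex. No other vertex is a cut vertex either.

d, e, f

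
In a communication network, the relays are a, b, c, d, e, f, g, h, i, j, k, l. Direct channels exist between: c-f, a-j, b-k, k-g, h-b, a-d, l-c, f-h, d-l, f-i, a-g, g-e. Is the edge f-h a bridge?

No

After removing f-h, the path f-c-l-d-a-g-k-b-h still connects them, so the edge is not a bridge.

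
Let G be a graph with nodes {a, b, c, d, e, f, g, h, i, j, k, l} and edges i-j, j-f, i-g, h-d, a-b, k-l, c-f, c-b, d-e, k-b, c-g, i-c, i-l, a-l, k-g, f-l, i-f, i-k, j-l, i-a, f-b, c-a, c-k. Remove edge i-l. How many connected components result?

i and l are still connected via i-k-l, so the component count stays at 2.

2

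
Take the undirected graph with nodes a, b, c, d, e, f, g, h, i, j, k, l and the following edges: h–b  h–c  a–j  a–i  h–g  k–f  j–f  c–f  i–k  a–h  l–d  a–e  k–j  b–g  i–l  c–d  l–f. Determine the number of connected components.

1

Starting from a we can reach a, b, c, d, e, f, g, h, i, j, k, l. That is one component of size 12.
Total: 1 component.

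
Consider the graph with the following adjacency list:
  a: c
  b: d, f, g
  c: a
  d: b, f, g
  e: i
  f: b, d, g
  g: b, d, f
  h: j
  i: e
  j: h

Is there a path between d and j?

No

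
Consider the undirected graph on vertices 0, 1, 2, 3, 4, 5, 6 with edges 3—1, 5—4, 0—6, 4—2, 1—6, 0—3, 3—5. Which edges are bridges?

2-4, 3-5, 4-5

The edges on the cycle 0-3-1-6-0 are not bridges since each lies on that cycle.
But removing 5—4 disconnects 5 from 4; removing 4—2 disconnects 4 from 2; removing 3—5 disconnects 3 from 5 — these are bridges.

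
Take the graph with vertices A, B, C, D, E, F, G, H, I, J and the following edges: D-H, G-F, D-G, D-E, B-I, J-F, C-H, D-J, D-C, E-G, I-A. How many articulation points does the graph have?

Removing D increases the component count from 2 to 3, so D is a cut vertex.
Removing I increases the component count from 2 to 3, so I is a cut vertex.
By contrast removing E leaves 2 components; it is not a cut vertex. No other vertex is a cut vertex either.

2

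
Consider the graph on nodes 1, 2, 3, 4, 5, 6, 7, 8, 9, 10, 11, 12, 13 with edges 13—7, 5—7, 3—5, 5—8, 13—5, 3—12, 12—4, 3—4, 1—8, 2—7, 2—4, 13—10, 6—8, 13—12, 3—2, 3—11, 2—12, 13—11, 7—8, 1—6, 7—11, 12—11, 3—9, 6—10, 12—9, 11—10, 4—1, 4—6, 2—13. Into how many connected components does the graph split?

1

Starting from 1 we can reach 1, 2, 3, 4, 5, 6, 7, 8, 9, 10, 11, 12, 13. That is one component of size 13.
Total: 1 component.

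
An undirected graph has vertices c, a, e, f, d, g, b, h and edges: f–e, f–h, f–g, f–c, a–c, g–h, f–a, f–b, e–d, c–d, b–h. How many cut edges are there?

0

The edges on the cycle f-g-h-f are not bridges since each lies on that cycle.
Every edge lies on some cycle, so there are no bridges.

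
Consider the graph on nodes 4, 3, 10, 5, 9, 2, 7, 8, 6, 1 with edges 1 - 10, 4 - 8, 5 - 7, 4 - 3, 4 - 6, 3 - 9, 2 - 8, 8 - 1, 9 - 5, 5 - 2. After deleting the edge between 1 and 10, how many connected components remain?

Before removal there is 1 component.
1 - 10 is a bridge — removing it separates 1's side from 10's side.
After removal: 2 components.

2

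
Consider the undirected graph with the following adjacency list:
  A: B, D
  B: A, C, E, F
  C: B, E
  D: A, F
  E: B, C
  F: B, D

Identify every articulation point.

B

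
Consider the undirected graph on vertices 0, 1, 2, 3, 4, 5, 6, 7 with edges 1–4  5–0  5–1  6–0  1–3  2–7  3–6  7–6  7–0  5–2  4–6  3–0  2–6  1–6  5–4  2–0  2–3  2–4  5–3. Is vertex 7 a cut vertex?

No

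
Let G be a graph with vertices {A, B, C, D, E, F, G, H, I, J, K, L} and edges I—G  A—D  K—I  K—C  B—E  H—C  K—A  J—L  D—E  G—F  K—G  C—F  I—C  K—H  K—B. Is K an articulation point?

Deleting K raises the number of components from 2 to 3, so K is a cut vertex.

Yes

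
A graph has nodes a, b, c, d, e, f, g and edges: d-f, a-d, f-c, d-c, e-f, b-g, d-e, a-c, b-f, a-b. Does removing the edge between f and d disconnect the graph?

After removing f-d, the path f-e-d still connects them, so the edge is not a bridge.

No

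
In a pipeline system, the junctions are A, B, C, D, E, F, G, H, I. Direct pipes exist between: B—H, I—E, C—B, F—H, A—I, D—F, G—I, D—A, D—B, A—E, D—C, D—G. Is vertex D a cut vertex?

Yes

Deleting D raises the number of components from 1 to 2, so D is a cut vertex.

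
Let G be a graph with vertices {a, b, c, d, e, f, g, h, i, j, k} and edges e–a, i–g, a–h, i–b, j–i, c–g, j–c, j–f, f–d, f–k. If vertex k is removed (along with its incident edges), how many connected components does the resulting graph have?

With k gone, the remaining components are: {a, e, h}; {b, c, d, f, g, i, j}.
That is 2 components.

2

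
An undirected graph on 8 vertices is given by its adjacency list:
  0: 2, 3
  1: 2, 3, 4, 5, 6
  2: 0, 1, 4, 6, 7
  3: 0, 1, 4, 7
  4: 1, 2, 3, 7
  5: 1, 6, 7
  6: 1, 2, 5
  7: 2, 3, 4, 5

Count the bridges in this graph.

The edges on the cycle 4-7-5-6-1-4 are not bridges since each lies on that cycle.
Every edge lies on some cycle, so there are no bridges.

0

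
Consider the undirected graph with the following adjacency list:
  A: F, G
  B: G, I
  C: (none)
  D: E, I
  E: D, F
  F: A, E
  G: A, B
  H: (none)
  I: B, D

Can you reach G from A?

From A we can reach A, B, D, E, F, G, I, which includes G.

Yes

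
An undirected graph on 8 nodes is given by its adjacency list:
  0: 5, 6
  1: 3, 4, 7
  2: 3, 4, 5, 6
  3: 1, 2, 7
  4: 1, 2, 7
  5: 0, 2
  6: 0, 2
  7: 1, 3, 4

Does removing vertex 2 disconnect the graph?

Yes

Deleting 2 raises the number of components from 1 to 2, so 2 is a cut vertex.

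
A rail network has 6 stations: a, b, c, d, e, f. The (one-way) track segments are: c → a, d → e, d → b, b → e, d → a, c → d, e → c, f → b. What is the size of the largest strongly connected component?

4

{b, c, d, e} are all mutually reachable — one SCC of size 4.
{f} is an SCC by itself.
{a} is an SCC by itself.
The largest has 4 vertices.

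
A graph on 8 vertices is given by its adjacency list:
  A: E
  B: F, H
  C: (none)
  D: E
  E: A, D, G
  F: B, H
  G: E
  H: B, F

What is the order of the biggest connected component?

C is isolated — a component by itself.
Starting from B we can reach B, F, H. That is one component of size 3.
Starting from A we can reach A, D, E, G. That is one component of size 4.
The largest has 4 vertices.

4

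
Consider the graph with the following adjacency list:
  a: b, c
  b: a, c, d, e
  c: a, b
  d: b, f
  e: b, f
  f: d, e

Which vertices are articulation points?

b

Removing b increases the component count from 1 to 2, so b is a cut vertex.
By contrast removing e leaves 1 component; it is not a cut vertex. No other vertex is a cut vertex either.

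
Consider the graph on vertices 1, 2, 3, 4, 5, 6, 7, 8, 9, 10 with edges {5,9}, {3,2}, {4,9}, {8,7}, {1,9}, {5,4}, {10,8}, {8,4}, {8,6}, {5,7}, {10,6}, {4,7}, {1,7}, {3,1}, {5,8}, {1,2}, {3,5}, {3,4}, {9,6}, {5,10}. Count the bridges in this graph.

The edges on the cycle 3-5-10-6-9-1-3 are not bridges since each lies on that cycle.
Every edge lies on some cycle, so there are no bridges.

0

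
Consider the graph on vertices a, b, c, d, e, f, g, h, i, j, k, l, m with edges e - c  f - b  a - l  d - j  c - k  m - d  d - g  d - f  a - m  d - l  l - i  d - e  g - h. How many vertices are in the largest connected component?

Starting from a we can reach a, b, c, d, e, f, g, h, i, j, k, l, m. That is one component of size 13.
The largest has 13 vertices.

13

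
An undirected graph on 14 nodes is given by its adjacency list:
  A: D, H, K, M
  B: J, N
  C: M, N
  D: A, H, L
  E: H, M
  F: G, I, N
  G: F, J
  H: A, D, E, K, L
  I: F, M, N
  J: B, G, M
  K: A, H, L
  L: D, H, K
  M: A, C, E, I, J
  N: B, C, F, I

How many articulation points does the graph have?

1

Removing M increases the component count from 1 to 2, so M is a cut vertex.
By contrast removing E leaves 1 component; it is not a cut vertex. No other vertex is a cut vertex either.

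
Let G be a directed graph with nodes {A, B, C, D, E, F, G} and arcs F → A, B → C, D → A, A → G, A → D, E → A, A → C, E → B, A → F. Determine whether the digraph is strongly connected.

No

There is no directed path from B to A, so the graph is not strongly connected.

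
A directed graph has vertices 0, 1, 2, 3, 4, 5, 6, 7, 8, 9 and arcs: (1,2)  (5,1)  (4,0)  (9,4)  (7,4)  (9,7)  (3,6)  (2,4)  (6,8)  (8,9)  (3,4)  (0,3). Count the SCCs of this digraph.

4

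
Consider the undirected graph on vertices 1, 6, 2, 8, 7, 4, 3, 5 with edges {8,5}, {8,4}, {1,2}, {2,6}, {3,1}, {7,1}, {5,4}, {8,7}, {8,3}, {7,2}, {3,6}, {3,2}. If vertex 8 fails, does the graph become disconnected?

Deleting 8 raises the number of components from 1 to 2, so 8 is a cut vertex.

Yes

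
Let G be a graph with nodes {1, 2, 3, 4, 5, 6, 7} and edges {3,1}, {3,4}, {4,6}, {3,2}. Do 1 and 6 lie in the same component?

From 1 we can reach 1, 2, 3, 4, 6, which includes 6.

Yes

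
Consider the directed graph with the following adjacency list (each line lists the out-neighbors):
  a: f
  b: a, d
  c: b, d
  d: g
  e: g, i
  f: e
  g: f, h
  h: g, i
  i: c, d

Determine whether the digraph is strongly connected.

Yes

From h we can reach every vertex (a, b, c, d, e, f, g, h, i), and every vertex can reach h (a, b, c, d, e, f, g, h, i). So the whole graph is one strongly connected component.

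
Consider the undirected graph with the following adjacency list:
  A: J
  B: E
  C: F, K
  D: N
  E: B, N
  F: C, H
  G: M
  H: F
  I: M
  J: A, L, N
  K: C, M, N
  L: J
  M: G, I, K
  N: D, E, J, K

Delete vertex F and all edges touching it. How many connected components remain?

With F gone, the remaining components are: {H}; {A, B, C, D, E, G, I, J, K, L, M, N}.
That is 2 components.

2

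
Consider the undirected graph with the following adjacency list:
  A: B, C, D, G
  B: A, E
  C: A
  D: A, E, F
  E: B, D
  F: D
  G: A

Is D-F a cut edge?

Yes

Removing D-F leaves no path between D and F: the component count goes from 1 to 2. So it is a bridge.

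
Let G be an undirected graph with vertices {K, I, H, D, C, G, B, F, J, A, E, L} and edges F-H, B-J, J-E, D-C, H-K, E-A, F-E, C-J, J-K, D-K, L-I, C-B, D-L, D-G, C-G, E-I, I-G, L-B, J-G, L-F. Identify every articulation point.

Removing E increases the component count from 1 to 2, so E is a cut vertex.
By contrast removing D leaves 1 component; it is not a cut vertex. No other vertex is a cut vertex either.

E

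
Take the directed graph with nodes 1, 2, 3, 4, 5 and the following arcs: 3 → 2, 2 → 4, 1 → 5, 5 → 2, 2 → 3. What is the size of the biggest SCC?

{2, 3} are all mutually reachable — one SCC of size 2.
{5} is an SCC by itself.
{1} is an SCC by itself.
{4} is an SCC by itself.
The largest has 2 vertices.

2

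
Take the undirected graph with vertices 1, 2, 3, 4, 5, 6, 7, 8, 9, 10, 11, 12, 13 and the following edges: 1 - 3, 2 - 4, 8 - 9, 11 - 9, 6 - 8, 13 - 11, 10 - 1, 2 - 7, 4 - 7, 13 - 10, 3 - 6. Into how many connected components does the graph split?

12 is isolated — a component by itself.
5 is isolated — a component by itself.
Starting from 2 we can reach 2, 4, 7. That is one component of size 3.
Starting from 1 we can reach 1, 3, 6, 8, 9, 10, 11, 13. That is one component of size 8.
Total: 4 components.

4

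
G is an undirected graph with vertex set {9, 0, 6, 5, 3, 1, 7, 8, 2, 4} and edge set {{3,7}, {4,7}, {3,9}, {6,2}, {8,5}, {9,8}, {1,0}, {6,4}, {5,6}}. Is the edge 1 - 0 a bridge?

Removing 1 - 0 leaves no path between 1 and 0: the component count goes from 2 to 3. So it is a bridge.

Yes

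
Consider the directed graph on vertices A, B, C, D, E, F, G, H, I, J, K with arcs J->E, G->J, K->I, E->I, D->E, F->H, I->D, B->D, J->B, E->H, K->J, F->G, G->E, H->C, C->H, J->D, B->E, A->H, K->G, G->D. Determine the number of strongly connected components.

8

{D, E, I} are all mutually reachable — one SCC of size 3.
{C, H} are all mutually reachable — one SCC of size 2.
{F} is an SCC by itself.
{J} is an SCC by itself.
{A} is an SCC by itself.
(and 3 more singleton SCCs)
That gives 8 strongly connected components.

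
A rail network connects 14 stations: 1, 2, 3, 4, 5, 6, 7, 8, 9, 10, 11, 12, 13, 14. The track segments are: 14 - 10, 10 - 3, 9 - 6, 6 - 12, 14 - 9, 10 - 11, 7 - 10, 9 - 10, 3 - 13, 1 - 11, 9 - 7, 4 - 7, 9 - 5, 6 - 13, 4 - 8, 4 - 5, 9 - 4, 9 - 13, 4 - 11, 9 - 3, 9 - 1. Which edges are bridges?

12-6, 4-8

The edges on the cycle 4-7-10-11-4 are not bridges since each lies on that cycle.
But removing 6 - 12 disconnects 6 from 12; removing 8 - 4 disconnects 8 from 4 — these are bridges.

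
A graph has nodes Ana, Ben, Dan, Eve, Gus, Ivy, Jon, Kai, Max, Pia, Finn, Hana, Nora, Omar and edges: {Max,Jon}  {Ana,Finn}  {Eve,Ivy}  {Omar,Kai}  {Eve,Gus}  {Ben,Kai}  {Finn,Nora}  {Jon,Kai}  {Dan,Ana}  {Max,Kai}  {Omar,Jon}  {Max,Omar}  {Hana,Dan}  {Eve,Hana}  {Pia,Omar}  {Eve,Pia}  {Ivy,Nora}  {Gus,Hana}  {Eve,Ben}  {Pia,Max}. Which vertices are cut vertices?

Removing Eve increases the component count from 1 to 2, so Eve is a cut vertex.
By contrast removing Ana leaves 1 component; it is not a cut vertex. No other vertex is a cut vertex either.

Eve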